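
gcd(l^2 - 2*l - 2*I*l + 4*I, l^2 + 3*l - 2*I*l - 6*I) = l - 2*I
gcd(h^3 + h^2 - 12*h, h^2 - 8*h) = h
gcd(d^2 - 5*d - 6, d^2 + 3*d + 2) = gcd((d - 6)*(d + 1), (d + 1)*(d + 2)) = d + 1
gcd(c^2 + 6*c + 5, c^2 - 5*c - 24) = 1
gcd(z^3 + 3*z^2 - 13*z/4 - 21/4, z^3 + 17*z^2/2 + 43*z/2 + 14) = z^2 + 9*z/2 + 7/2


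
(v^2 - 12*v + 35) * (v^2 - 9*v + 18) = v^4 - 21*v^3 + 161*v^2 - 531*v + 630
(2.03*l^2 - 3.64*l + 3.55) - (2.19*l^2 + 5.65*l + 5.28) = -0.16*l^2 - 9.29*l - 1.73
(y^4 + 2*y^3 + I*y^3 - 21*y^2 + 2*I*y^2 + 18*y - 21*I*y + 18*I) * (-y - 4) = -y^5 - 6*y^4 - I*y^4 + 13*y^3 - 6*I*y^3 + 66*y^2 + 13*I*y^2 - 72*y + 66*I*y - 72*I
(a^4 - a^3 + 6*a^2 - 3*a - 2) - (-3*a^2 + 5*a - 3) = a^4 - a^3 + 9*a^2 - 8*a + 1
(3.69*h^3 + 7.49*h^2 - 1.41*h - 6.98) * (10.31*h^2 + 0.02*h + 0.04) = 38.0439*h^5 + 77.2957*h^4 - 14.2397*h^3 - 71.6924*h^2 - 0.196*h - 0.2792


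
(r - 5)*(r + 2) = r^2 - 3*r - 10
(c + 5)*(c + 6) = c^2 + 11*c + 30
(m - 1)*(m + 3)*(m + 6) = m^3 + 8*m^2 + 9*m - 18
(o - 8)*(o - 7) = o^2 - 15*o + 56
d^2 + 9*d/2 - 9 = (d - 3/2)*(d + 6)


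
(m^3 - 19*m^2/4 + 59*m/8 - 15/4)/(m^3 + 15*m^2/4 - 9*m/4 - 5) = (m^2 - 7*m/2 + 3)/(m^2 + 5*m + 4)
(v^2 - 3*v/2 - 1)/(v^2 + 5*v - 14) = (v + 1/2)/(v + 7)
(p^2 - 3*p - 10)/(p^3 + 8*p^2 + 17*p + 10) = (p - 5)/(p^2 + 6*p + 5)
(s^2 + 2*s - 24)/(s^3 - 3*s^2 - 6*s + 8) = (s + 6)/(s^2 + s - 2)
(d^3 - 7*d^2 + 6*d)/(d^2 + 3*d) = (d^2 - 7*d + 6)/(d + 3)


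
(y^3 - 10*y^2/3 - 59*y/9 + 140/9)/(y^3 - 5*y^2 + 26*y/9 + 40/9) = (3*y + 7)/(3*y + 2)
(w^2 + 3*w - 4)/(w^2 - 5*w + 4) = (w + 4)/(w - 4)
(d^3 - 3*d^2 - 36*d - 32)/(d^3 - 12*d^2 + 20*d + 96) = (d^2 + 5*d + 4)/(d^2 - 4*d - 12)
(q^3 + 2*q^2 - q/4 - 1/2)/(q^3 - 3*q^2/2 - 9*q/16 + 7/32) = 8*(2*q^2 + 3*q - 2)/(16*q^2 - 32*q + 7)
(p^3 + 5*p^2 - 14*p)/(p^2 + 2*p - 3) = p*(p^2 + 5*p - 14)/(p^2 + 2*p - 3)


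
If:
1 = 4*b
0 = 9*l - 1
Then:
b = 1/4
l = 1/9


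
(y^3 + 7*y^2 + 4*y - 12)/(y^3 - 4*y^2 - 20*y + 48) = (y^3 + 7*y^2 + 4*y - 12)/(y^3 - 4*y^2 - 20*y + 48)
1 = 1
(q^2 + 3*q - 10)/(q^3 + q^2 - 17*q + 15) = (q - 2)/(q^2 - 4*q + 3)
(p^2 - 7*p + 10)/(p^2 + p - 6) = (p - 5)/(p + 3)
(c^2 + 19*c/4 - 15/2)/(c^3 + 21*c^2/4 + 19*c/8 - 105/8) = 2*(c + 6)/(2*c^2 + 13*c + 21)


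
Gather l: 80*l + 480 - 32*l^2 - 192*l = -32*l^2 - 112*l + 480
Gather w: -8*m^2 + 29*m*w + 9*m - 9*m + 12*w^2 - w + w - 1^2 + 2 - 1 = -8*m^2 + 29*m*w + 12*w^2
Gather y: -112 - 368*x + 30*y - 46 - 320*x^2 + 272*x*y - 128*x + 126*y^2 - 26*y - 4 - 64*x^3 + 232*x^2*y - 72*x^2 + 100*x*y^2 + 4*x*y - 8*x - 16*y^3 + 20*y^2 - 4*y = -64*x^3 - 392*x^2 - 504*x - 16*y^3 + y^2*(100*x + 146) + y*(232*x^2 + 276*x) - 162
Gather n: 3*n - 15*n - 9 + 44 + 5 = 40 - 12*n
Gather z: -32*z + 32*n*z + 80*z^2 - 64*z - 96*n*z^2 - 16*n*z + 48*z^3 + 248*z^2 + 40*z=48*z^3 + z^2*(328 - 96*n) + z*(16*n - 56)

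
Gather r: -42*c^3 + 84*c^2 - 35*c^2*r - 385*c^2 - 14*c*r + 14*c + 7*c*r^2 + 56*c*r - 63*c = -42*c^3 - 301*c^2 + 7*c*r^2 - 49*c + r*(-35*c^2 + 42*c)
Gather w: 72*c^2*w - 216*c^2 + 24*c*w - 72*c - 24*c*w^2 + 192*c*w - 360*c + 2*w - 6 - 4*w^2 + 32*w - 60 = -216*c^2 - 432*c + w^2*(-24*c - 4) + w*(72*c^2 + 216*c + 34) - 66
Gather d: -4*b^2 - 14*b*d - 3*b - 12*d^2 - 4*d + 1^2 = -4*b^2 - 3*b - 12*d^2 + d*(-14*b - 4) + 1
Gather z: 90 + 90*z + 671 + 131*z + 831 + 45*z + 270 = 266*z + 1862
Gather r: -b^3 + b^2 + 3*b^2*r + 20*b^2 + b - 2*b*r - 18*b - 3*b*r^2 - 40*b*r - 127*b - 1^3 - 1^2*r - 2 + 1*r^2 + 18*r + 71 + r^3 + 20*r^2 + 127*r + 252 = -b^3 + 21*b^2 - 144*b + r^3 + r^2*(21 - 3*b) + r*(3*b^2 - 42*b + 144) + 320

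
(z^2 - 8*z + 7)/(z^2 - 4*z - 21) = (z - 1)/(z + 3)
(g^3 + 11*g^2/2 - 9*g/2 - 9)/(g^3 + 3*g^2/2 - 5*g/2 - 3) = (g + 6)/(g + 2)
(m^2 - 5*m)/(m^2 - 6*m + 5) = m/(m - 1)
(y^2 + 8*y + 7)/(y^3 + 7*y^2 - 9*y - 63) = (y + 1)/(y^2 - 9)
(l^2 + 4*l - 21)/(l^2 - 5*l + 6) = (l + 7)/(l - 2)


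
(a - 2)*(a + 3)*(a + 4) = a^3 + 5*a^2 - 2*a - 24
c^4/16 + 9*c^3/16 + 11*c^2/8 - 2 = (c/4 + 1)^2*(c - 1)*(c + 2)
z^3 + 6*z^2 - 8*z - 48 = (z + 6)*(z - 2*sqrt(2))*(z + 2*sqrt(2))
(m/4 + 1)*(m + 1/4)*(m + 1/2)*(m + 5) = m^4/4 + 39*m^3/16 + 215*m^2/32 + 129*m/32 + 5/8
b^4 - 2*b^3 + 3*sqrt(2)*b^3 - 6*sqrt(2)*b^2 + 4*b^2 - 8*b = b*(b - 2)*(b + sqrt(2))*(b + 2*sqrt(2))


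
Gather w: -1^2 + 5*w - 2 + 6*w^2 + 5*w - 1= 6*w^2 + 10*w - 4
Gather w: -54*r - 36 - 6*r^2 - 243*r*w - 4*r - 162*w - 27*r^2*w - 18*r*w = -6*r^2 - 58*r + w*(-27*r^2 - 261*r - 162) - 36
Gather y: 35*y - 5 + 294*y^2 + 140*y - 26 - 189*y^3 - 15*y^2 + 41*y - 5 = -189*y^3 + 279*y^2 + 216*y - 36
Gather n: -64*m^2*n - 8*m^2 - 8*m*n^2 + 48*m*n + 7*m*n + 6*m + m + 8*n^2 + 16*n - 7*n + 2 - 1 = -8*m^2 + 7*m + n^2*(8 - 8*m) + n*(-64*m^2 + 55*m + 9) + 1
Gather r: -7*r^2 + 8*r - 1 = -7*r^2 + 8*r - 1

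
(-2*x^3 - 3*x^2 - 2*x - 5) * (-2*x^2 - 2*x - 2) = 4*x^5 + 10*x^4 + 14*x^3 + 20*x^2 + 14*x + 10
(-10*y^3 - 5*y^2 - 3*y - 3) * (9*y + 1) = -90*y^4 - 55*y^3 - 32*y^2 - 30*y - 3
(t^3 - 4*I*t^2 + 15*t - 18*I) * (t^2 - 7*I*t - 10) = t^5 - 11*I*t^4 - 23*t^3 - 83*I*t^2 - 276*t + 180*I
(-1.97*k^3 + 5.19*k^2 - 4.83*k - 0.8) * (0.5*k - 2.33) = -0.985*k^4 + 7.1851*k^3 - 14.5077*k^2 + 10.8539*k + 1.864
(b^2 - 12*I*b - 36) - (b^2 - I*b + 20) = -11*I*b - 56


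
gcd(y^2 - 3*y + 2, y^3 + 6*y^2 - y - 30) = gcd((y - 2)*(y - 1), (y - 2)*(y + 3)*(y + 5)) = y - 2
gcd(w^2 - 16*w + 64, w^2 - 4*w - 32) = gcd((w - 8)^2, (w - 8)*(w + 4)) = w - 8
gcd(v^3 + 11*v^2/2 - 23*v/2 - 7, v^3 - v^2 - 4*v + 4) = v - 2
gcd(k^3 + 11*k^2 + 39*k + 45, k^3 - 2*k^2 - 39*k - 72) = k^2 + 6*k + 9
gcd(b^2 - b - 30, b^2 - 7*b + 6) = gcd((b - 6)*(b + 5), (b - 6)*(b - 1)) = b - 6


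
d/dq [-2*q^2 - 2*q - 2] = -4*q - 2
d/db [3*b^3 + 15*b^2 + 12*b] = 9*b^2 + 30*b + 12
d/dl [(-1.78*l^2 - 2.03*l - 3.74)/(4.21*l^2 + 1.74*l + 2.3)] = (5.4491*l^2 + 23.3028*l + 1.8386)/(17.7241*l^4 + 14.6508*l^3 + 22.3936*l^2 + 8.004*l + 5.29)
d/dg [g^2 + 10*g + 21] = 2*g + 10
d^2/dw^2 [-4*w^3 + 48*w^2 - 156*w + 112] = 96 - 24*w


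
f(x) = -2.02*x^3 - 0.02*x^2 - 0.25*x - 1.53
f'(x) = -6.06*x^2 - 0.04*x - 0.25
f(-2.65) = 36.58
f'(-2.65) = -42.70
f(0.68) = -2.34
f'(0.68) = -3.08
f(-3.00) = 53.58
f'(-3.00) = -54.67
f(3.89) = -121.71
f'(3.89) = -92.11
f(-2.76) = 41.48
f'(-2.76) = -46.30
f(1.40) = -7.46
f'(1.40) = -12.18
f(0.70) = -2.41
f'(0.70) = -3.25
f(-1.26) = 2.79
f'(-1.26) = -9.82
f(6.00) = -440.07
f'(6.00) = -218.65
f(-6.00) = 435.57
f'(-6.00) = -218.17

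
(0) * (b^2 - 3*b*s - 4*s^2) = 0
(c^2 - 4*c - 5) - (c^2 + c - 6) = 1 - 5*c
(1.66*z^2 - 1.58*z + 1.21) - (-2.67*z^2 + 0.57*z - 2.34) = 4.33*z^2 - 2.15*z + 3.55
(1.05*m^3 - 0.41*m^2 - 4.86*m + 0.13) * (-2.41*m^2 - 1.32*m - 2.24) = -2.5305*m^5 - 0.3979*m^4 + 9.9018*m^3 + 7.0203*m^2 + 10.7148*m - 0.2912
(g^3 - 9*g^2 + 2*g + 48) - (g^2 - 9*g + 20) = g^3 - 10*g^2 + 11*g + 28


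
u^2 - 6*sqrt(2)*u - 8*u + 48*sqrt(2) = (u - 8)*(u - 6*sqrt(2))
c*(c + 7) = c^2 + 7*c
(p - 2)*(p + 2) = p^2 - 4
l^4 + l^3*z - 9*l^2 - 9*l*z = l*(l - 3)*(l + 3)*(l + z)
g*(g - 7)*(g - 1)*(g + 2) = g^4 - 6*g^3 - 9*g^2 + 14*g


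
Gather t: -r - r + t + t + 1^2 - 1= -2*r + 2*t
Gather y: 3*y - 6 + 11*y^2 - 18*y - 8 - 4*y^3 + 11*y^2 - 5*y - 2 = -4*y^3 + 22*y^2 - 20*y - 16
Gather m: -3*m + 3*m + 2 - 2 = 0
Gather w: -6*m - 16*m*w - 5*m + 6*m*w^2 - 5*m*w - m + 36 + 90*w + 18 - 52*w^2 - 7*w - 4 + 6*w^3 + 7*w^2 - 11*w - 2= -12*m + 6*w^3 + w^2*(6*m - 45) + w*(72 - 21*m) + 48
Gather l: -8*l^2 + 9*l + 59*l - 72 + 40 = -8*l^2 + 68*l - 32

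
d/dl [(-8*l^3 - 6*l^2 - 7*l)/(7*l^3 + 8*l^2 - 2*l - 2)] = 2*(-11*l^4 + 65*l^3 + 58*l^2 + 12*l + 7)/(49*l^6 + 112*l^5 + 36*l^4 - 60*l^3 - 28*l^2 + 8*l + 4)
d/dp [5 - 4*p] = -4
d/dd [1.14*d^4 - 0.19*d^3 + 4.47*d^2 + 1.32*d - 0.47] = 4.56*d^3 - 0.57*d^2 + 8.94*d + 1.32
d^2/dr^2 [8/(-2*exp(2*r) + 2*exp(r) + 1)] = 16*(4*(2*exp(r) - 1)^2*exp(r) + (4*exp(r) - 1)*(-2*exp(2*r) + 2*exp(r) + 1))*exp(r)/(-2*exp(2*r) + 2*exp(r) + 1)^3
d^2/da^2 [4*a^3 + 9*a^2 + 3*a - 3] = 24*a + 18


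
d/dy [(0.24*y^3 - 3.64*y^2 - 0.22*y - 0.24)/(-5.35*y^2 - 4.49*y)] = (-1.284*y^4 - 2.1552*y^3 + 15.1666*y^2 - 2.568*y - 1.0776)/(y^2*(28.6225*y^2 + 48.043*y + 20.1601))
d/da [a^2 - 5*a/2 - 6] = 2*a - 5/2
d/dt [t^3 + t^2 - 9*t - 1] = 3*t^2 + 2*t - 9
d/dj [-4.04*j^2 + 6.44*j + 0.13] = 6.44 - 8.08*j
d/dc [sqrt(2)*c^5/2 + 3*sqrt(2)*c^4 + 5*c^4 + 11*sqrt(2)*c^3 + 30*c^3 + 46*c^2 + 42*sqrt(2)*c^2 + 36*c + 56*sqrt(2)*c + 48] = 5*sqrt(2)*c^4/2 + 12*sqrt(2)*c^3 + 20*c^3 + 33*sqrt(2)*c^2 + 90*c^2 + 92*c + 84*sqrt(2)*c + 36 + 56*sqrt(2)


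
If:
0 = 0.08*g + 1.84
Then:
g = -23.00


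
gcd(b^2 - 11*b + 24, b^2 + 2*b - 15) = b - 3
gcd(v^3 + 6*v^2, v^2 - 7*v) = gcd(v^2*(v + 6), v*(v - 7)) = v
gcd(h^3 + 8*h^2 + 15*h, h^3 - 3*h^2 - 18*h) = h^2 + 3*h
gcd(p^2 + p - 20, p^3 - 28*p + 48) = p - 4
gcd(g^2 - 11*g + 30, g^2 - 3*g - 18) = g - 6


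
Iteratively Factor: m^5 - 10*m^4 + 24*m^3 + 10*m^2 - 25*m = (m + 1)*(m^4 - 11*m^3 + 35*m^2 - 25*m) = (m - 5)*(m + 1)*(m^3 - 6*m^2 + 5*m) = (m - 5)*(m - 1)*(m + 1)*(m^2 - 5*m) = (m - 5)^2*(m - 1)*(m + 1)*(m)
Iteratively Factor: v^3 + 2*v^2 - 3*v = (v + 3)*(v^2 - v) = v*(v + 3)*(v - 1)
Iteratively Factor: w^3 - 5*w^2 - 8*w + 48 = (w - 4)*(w^2 - w - 12) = (w - 4)*(w + 3)*(w - 4)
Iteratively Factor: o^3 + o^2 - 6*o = (o)*(o^2 + o - 6) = o*(o + 3)*(o - 2)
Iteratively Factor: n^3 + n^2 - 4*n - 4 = (n + 2)*(n^2 - n - 2) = (n + 1)*(n + 2)*(n - 2)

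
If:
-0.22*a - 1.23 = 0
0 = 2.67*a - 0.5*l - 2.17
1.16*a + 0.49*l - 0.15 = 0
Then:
No Solution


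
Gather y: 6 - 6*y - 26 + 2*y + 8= -4*y - 12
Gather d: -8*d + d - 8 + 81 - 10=63 - 7*d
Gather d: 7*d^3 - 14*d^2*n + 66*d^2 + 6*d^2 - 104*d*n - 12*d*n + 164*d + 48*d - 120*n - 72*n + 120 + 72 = 7*d^3 + d^2*(72 - 14*n) + d*(212 - 116*n) - 192*n + 192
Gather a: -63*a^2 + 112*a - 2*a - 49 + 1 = -63*a^2 + 110*a - 48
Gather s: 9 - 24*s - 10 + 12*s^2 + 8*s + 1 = 12*s^2 - 16*s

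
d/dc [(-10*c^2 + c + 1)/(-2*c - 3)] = (20*c^2 + 60*c - 1)/(4*c^2 + 12*c + 9)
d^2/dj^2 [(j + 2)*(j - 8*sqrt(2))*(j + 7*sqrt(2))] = 6*j - 2*sqrt(2) + 4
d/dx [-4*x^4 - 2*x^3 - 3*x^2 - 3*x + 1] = -16*x^3 - 6*x^2 - 6*x - 3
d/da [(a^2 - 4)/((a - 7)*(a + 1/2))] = 2*(-13*a^2 + 2*a - 52)/(4*a^4 - 52*a^3 + 141*a^2 + 182*a + 49)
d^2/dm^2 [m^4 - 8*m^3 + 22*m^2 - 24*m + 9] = 12*m^2 - 48*m + 44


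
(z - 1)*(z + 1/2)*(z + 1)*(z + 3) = z^4 + 7*z^3/2 + z^2/2 - 7*z/2 - 3/2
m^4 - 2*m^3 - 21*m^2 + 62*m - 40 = (m - 4)*(m - 2)*(m - 1)*(m + 5)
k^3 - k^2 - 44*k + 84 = (k - 6)*(k - 2)*(k + 7)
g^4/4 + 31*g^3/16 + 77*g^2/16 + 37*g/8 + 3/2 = (g/4 + 1)*(g + 3/4)*(g + 1)*(g + 2)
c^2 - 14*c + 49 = (c - 7)^2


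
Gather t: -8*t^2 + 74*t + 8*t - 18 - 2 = -8*t^2 + 82*t - 20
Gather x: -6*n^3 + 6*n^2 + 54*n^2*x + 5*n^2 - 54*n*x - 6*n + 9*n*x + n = -6*n^3 + 11*n^2 - 5*n + x*(54*n^2 - 45*n)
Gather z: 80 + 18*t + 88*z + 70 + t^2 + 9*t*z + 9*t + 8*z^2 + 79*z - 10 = t^2 + 27*t + 8*z^2 + z*(9*t + 167) + 140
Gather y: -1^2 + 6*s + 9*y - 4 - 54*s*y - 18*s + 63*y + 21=-12*s + y*(72 - 54*s) + 16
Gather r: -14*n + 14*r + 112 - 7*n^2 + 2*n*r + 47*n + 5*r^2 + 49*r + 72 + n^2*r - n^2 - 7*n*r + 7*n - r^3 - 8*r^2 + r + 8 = -8*n^2 + 40*n - r^3 - 3*r^2 + r*(n^2 - 5*n + 64) + 192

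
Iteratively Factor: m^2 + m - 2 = (m - 1)*(m + 2)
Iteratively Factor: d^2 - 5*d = (d - 5)*(d)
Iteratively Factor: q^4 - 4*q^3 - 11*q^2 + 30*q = (q + 3)*(q^3 - 7*q^2 + 10*q) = (q - 5)*(q + 3)*(q^2 - 2*q) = (q - 5)*(q - 2)*(q + 3)*(q)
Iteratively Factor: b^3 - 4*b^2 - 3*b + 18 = (b - 3)*(b^2 - b - 6) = (b - 3)^2*(b + 2)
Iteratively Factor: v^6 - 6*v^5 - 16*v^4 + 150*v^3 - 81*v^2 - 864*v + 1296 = (v - 3)*(v^5 - 3*v^4 - 25*v^3 + 75*v^2 + 144*v - 432) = (v - 3)*(v + 3)*(v^4 - 6*v^3 - 7*v^2 + 96*v - 144) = (v - 3)^2*(v + 3)*(v^3 - 3*v^2 - 16*v + 48) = (v - 3)^2*(v + 3)*(v + 4)*(v^2 - 7*v + 12) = (v - 3)^3*(v + 3)*(v + 4)*(v - 4)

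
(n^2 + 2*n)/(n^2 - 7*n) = (n + 2)/(n - 7)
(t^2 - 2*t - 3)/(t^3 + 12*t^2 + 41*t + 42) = (t^2 - 2*t - 3)/(t^3 + 12*t^2 + 41*t + 42)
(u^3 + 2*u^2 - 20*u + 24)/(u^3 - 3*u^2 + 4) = (u + 6)/(u + 1)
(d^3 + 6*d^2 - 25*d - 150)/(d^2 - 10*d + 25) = (d^2 + 11*d + 30)/(d - 5)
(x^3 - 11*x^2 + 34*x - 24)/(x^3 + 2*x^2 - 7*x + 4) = (x^2 - 10*x + 24)/(x^2 + 3*x - 4)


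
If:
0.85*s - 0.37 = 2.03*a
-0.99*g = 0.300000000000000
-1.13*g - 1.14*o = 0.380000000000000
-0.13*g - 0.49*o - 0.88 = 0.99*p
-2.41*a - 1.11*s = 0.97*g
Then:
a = -0.04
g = -0.30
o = -0.03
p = -0.83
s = 0.35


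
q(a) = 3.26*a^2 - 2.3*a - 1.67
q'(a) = 6.52*a - 2.3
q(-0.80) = 2.26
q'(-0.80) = -7.52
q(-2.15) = 18.34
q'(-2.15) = -16.32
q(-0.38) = -0.33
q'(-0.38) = -4.78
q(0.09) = -1.85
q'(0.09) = -1.71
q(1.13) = -0.11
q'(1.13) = 5.07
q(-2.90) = 32.42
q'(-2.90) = -21.21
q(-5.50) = 109.60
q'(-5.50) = -38.16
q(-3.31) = 41.66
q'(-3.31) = -23.88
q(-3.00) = 34.57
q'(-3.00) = -21.86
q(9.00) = 241.69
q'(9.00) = 56.38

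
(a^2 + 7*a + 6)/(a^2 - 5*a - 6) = (a + 6)/(a - 6)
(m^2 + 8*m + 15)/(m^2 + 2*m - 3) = (m + 5)/(m - 1)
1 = 1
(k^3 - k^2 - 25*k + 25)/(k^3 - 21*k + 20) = (k - 5)/(k - 4)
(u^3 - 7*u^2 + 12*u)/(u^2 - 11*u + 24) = u*(u - 4)/(u - 8)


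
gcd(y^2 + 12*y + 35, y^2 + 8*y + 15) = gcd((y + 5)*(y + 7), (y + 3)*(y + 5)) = y + 5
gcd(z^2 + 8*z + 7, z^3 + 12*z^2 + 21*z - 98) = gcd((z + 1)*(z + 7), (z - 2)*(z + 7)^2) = z + 7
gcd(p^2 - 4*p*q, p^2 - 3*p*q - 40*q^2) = 1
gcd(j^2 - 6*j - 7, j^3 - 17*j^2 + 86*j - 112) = j - 7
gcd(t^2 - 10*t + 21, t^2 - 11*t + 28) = t - 7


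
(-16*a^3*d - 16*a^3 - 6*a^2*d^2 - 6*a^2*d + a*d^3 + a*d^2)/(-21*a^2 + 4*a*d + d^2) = a*(-16*a^2*d - 16*a^2 - 6*a*d^2 - 6*a*d + d^3 + d^2)/(-21*a^2 + 4*a*d + d^2)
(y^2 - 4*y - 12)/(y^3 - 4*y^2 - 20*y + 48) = (y + 2)/(y^2 + 2*y - 8)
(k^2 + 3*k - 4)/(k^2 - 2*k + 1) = (k + 4)/(k - 1)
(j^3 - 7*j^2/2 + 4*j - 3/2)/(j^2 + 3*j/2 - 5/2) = (2*j^2 - 5*j + 3)/(2*j + 5)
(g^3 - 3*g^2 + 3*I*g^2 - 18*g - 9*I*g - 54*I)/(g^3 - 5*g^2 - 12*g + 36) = (g + 3*I)/(g - 2)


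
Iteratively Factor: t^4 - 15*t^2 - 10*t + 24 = (t - 1)*(t^3 + t^2 - 14*t - 24) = (t - 1)*(t + 2)*(t^2 - t - 12) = (t - 1)*(t + 2)*(t + 3)*(t - 4)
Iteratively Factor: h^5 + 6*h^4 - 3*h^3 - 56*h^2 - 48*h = (h + 1)*(h^4 + 5*h^3 - 8*h^2 - 48*h) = (h - 3)*(h + 1)*(h^3 + 8*h^2 + 16*h) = h*(h - 3)*(h + 1)*(h^2 + 8*h + 16) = h*(h - 3)*(h + 1)*(h + 4)*(h + 4)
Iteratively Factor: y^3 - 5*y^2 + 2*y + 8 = (y + 1)*(y^2 - 6*y + 8) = (y - 2)*(y + 1)*(y - 4)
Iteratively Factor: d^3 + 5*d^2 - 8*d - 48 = (d - 3)*(d^2 + 8*d + 16) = (d - 3)*(d + 4)*(d + 4)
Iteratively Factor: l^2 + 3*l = (l)*(l + 3)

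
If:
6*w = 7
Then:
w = 7/6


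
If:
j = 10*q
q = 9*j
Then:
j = 0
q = 0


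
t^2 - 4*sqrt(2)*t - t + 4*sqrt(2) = (t - 1)*(t - 4*sqrt(2))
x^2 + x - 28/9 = (x - 4/3)*(x + 7/3)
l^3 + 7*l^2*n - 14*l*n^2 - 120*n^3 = (l - 4*n)*(l + 5*n)*(l + 6*n)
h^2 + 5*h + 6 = (h + 2)*(h + 3)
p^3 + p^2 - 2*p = p*(p - 1)*(p + 2)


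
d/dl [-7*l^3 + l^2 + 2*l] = -21*l^2 + 2*l + 2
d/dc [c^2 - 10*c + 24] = 2*c - 10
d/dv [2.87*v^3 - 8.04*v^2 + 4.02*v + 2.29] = 8.61*v^2 - 16.08*v + 4.02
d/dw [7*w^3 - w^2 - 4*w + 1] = 21*w^2 - 2*w - 4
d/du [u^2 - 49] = 2*u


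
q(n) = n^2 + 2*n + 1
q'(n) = 2*n + 2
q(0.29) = 1.66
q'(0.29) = 2.58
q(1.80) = 7.84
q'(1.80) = 5.60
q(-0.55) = 0.20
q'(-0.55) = 0.90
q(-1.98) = 0.96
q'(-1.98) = -1.96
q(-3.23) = 4.97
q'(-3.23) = -4.46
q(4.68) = 32.26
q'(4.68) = 11.36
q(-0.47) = 0.28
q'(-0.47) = 1.06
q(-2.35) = 1.82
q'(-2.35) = -2.70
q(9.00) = 100.00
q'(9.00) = 20.00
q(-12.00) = 121.00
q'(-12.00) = -22.00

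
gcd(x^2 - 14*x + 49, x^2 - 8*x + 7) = x - 7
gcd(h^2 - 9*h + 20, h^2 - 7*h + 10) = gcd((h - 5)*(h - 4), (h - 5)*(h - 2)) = h - 5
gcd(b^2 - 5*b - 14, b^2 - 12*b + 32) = 1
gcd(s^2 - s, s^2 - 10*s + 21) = 1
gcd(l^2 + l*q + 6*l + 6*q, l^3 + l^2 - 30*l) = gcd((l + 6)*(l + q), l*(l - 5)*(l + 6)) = l + 6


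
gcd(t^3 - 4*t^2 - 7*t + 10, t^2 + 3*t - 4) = t - 1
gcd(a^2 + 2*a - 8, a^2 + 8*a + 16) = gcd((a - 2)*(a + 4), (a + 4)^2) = a + 4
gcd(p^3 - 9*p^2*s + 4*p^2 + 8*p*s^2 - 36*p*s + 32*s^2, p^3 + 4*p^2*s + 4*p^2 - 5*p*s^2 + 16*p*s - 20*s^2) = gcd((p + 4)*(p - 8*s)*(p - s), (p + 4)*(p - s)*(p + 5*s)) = p^2 - p*s + 4*p - 4*s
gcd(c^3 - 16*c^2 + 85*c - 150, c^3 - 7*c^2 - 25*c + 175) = c - 5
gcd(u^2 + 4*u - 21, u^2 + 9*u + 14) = u + 7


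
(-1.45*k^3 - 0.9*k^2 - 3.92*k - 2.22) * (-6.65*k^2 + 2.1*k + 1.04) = 9.6425*k^5 + 2.94*k^4 + 22.67*k^3 + 5.595*k^2 - 8.7388*k - 2.3088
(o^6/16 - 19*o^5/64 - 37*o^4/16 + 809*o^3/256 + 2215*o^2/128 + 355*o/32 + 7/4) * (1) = o^6/16 - 19*o^5/64 - 37*o^4/16 + 809*o^3/256 + 2215*o^2/128 + 355*o/32 + 7/4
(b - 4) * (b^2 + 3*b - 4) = b^3 - b^2 - 16*b + 16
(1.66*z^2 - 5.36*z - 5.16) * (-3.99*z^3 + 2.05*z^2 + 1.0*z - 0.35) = -6.6234*z^5 + 24.7894*z^4 + 11.2604*z^3 - 16.519*z^2 - 3.284*z + 1.806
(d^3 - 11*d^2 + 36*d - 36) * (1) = d^3 - 11*d^2 + 36*d - 36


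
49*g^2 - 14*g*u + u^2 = (-7*g + u)^2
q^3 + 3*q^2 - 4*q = q*(q - 1)*(q + 4)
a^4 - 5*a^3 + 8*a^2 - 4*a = a*(a - 2)^2*(a - 1)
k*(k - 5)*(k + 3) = k^3 - 2*k^2 - 15*k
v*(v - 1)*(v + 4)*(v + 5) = v^4 + 8*v^3 + 11*v^2 - 20*v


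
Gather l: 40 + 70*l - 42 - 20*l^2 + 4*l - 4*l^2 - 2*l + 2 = -24*l^2 + 72*l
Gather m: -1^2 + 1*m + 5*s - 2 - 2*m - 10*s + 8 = -m - 5*s + 5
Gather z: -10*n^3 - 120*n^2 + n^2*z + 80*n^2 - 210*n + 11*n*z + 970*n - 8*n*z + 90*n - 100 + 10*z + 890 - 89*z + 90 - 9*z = -10*n^3 - 40*n^2 + 850*n + z*(n^2 + 3*n - 88) + 880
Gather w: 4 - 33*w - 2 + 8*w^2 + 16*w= 8*w^2 - 17*w + 2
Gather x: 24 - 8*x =24 - 8*x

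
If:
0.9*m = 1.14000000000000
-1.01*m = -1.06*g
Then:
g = 1.21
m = 1.27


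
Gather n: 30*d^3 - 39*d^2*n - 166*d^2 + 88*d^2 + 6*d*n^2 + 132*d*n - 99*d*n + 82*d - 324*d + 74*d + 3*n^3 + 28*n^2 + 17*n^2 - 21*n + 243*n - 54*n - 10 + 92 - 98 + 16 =30*d^3 - 78*d^2 - 168*d + 3*n^3 + n^2*(6*d + 45) + n*(-39*d^2 + 33*d + 168)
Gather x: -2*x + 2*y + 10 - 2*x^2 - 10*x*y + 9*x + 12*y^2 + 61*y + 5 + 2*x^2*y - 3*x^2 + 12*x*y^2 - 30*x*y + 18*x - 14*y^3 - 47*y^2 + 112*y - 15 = x^2*(2*y - 5) + x*(12*y^2 - 40*y + 25) - 14*y^3 - 35*y^2 + 175*y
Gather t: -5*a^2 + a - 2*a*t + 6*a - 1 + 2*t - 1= -5*a^2 + 7*a + t*(2 - 2*a) - 2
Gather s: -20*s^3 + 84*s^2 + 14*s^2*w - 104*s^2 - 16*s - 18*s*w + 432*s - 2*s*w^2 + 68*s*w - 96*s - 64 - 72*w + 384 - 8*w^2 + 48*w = -20*s^3 + s^2*(14*w - 20) + s*(-2*w^2 + 50*w + 320) - 8*w^2 - 24*w + 320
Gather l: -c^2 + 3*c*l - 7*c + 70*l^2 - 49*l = -c^2 - 7*c + 70*l^2 + l*(3*c - 49)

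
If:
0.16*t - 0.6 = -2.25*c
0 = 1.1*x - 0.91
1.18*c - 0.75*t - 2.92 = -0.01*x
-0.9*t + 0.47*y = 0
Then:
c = 0.49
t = -3.11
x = 0.83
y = -5.96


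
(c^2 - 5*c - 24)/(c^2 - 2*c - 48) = (c + 3)/(c + 6)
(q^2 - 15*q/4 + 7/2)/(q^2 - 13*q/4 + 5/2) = (4*q - 7)/(4*q - 5)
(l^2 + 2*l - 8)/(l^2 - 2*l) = (l + 4)/l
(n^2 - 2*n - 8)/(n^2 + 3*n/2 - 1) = 2*(n - 4)/(2*n - 1)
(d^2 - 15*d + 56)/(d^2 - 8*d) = (d - 7)/d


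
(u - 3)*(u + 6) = u^2 + 3*u - 18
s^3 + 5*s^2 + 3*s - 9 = (s - 1)*(s + 3)^2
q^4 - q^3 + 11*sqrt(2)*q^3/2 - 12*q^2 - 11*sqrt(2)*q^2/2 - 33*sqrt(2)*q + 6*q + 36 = (q - 3)*(q + 2)*(q - sqrt(2)/2)*(q + 6*sqrt(2))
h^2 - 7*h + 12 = (h - 4)*(h - 3)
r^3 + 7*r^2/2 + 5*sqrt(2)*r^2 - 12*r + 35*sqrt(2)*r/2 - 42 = (r + 7/2)*(r - sqrt(2))*(r + 6*sqrt(2))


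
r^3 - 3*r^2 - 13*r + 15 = (r - 5)*(r - 1)*(r + 3)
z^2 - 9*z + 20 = (z - 5)*(z - 4)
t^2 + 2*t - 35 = (t - 5)*(t + 7)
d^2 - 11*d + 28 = (d - 7)*(d - 4)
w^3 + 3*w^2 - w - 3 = (w - 1)*(w + 1)*(w + 3)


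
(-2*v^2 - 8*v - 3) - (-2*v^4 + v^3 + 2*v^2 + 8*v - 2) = 2*v^4 - v^3 - 4*v^2 - 16*v - 1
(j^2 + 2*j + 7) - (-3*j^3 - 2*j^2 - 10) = 3*j^3 + 3*j^2 + 2*j + 17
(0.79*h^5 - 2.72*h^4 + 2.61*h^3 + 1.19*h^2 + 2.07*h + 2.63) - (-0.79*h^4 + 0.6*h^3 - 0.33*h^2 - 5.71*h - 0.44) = 0.79*h^5 - 1.93*h^4 + 2.01*h^3 + 1.52*h^2 + 7.78*h + 3.07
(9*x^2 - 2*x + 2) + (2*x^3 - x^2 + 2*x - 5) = 2*x^3 + 8*x^2 - 3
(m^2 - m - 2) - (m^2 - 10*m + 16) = 9*m - 18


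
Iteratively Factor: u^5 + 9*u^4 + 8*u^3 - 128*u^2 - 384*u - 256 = (u + 4)*(u^4 + 5*u^3 - 12*u^2 - 80*u - 64) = (u - 4)*(u + 4)*(u^3 + 9*u^2 + 24*u + 16) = (u - 4)*(u + 4)^2*(u^2 + 5*u + 4) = (u - 4)*(u + 1)*(u + 4)^2*(u + 4)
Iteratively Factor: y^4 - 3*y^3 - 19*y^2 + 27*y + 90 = (y - 3)*(y^3 - 19*y - 30) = (y - 5)*(y - 3)*(y^2 + 5*y + 6) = (y - 5)*(y - 3)*(y + 3)*(y + 2)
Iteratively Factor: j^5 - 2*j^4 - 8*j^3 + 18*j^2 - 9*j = (j - 1)*(j^4 - j^3 - 9*j^2 + 9*j) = (j - 1)^2*(j^3 - 9*j) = j*(j - 1)^2*(j^2 - 9) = j*(j - 3)*(j - 1)^2*(j + 3)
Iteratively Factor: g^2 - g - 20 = (g + 4)*(g - 5)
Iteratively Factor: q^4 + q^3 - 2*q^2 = (q)*(q^3 + q^2 - 2*q) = q*(q + 2)*(q^2 - q) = q^2*(q + 2)*(q - 1)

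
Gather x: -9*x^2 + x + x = -9*x^2 + 2*x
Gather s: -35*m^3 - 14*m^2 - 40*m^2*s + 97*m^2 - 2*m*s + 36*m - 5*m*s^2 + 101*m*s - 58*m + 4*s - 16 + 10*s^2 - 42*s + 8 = -35*m^3 + 83*m^2 - 22*m + s^2*(10 - 5*m) + s*(-40*m^2 + 99*m - 38) - 8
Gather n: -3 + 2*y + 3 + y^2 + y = y^2 + 3*y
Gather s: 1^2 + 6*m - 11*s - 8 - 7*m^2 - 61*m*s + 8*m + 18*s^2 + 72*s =-7*m^2 + 14*m + 18*s^2 + s*(61 - 61*m) - 7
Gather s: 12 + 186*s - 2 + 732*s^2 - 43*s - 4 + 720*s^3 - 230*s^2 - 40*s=720*s^3 + 502*s^2 + 103*s + 6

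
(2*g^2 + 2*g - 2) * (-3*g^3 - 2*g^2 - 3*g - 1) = -6*g^5 - 10*g^4 - 4*g^3 - 4*g^2 + 4*g + 2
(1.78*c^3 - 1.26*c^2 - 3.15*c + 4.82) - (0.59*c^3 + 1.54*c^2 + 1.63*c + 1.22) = 1.19*c^3 - 2.8*c^2 - 4.78*c + 3.6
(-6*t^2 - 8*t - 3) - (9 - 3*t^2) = -3*t^2 - 8*t - 12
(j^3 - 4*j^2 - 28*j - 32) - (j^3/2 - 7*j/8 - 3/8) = j^3/2 - 4*j^2 - 217*j/8 - 253/8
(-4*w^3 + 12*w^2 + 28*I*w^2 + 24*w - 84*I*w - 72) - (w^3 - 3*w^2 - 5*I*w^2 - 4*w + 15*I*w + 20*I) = -5*w^3 + 15*w^2 + 33*I*w^2 + 28*w - 99*I*w - 72 - 20*I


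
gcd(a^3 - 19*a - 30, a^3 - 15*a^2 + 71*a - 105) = a - 5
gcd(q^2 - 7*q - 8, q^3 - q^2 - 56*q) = q - 8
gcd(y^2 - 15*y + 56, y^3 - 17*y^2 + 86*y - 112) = y^2 - 15*y + 56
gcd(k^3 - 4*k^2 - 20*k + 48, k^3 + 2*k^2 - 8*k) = k^2 + 2*k - 8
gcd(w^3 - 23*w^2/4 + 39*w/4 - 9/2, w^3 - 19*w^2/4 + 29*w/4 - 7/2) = w - 2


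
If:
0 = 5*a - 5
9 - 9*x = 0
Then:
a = 1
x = 1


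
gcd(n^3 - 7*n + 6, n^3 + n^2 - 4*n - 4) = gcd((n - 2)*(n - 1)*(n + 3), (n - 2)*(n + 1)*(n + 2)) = n - 2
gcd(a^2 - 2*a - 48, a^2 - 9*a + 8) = a - 8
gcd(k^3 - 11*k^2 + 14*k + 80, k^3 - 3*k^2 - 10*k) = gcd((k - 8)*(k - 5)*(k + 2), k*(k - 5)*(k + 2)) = k^2 - 3*k - 10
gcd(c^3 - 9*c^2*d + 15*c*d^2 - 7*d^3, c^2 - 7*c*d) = c - 7*d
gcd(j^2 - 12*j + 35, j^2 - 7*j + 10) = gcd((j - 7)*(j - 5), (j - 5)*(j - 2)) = j - 5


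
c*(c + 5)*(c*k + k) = c^3*k + 6*c^2*k + 5*c*k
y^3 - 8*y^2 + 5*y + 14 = (y - 7)*(y - 2)*(y + 1)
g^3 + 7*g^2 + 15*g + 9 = (g + 1)*(g + 3)^2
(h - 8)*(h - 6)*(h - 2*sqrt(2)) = h^3 - 14*h^2 - 2*sqrt(2)*h^2 + 28*sqrt(2)*h + 48*h - 96*sqrt(2)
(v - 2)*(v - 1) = v^2 - 3*v + 2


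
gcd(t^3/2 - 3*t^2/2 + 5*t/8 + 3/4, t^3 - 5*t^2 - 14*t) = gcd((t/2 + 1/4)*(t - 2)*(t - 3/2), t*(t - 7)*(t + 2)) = 1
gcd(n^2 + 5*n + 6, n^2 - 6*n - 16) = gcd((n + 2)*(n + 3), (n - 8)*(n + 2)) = n + 2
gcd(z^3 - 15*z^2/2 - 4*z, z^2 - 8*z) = z^2 - 8*z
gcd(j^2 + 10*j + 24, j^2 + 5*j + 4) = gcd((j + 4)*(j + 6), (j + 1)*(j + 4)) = j + 4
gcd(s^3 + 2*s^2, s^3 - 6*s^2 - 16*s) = s^2 + 2*s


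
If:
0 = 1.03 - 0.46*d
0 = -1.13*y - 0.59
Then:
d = 2.24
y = -0.52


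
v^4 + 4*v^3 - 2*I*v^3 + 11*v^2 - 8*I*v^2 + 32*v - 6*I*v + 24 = (v + 1)*(v + 3)*(v - 4*I)*(v + 2*I)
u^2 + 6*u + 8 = (u + 2)*(u + 4)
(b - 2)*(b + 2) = b^2 - 4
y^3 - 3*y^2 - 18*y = y*(y - 6)*(y + 3)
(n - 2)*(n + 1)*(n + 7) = n^3 + 6*n^2 - 9*n - 14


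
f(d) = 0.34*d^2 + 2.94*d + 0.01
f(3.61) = 15.05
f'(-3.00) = 0.90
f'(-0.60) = 2.53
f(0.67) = 2.13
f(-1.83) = -4.23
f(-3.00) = -5.75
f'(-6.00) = -1.14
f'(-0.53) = 2.58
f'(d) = 0.68*d + 2.94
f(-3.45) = -6.09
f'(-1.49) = 1.93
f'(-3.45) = 0.59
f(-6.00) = -5.39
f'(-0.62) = 2.52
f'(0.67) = 3.40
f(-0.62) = -1.68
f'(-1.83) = 1.70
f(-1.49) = -3.62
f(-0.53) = -1.45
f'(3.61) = 5.39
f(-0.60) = -1.63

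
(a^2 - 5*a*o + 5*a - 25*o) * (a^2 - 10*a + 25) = a^4 - 5*a^3*o - 5*a^3 + 25*a^2*o - 25*a^2 + 125*a*o + 125*a - 625*o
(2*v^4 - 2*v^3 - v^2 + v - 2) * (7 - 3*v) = -6*v^5 + 20*v^4 - 11*v^3 - 10*v^2 + 13*v - 14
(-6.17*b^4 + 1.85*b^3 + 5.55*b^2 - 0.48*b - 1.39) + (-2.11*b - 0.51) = -6.17*b^4 + 1.85*b^3 + 5.55*b^2 - 2.59*b - 1.9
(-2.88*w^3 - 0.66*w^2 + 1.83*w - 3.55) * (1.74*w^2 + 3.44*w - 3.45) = -5.0112*w^5 - 11.0556*w^4 + 10.8498*w^3 + 2.3952*w^2 - 18.5255*w + 12.2475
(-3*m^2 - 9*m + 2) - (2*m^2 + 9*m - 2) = -5*m^2 - 18*m + 4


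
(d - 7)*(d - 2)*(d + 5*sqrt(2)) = d^3 - 9*d^2 + 5*sqrt(2)*d^2 - 45*sqrt(2)*d + 14*d + 70*sqrt(2)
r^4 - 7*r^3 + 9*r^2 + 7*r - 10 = (r - 5)*(r - 2)*(r - 1)*(r + 1)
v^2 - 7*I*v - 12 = (v - 4*I)*(v - 3*I)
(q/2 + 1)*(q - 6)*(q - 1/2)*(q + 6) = q^4/2 + 3*q^3/4 - 37*q^2/2 - 27*q + 18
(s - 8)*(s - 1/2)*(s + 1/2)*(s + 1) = s^4 - 7*s^3 - 33*s^2/4 + 7*s/4 + 2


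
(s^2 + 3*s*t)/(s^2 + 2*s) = (s + 3*t)/(s + 2)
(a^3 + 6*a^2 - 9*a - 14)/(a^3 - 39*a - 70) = (-a^3 - 6*a^2 + 9*a + 14)/(-a^3 + 39*a + 70)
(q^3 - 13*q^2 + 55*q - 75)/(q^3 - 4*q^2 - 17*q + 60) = (q - 5)/(q + 4)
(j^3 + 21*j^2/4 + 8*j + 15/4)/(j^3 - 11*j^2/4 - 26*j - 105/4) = (j + 1)/(j - 7)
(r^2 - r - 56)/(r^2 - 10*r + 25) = (r^2 - r - 56)/(r^2 - 10*r + 25)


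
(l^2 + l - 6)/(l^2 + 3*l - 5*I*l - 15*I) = (l - 2)/(l - 5*I)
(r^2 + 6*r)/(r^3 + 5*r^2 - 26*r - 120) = r/(r^2 - r - 20)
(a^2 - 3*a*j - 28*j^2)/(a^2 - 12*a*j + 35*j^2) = (a + 4*j)/(a - 5*j)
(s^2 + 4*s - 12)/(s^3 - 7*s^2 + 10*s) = (s + 6)/(s*(s - 5))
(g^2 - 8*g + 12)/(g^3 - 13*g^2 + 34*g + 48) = (g - 2)/(g^2 - 7*g - 8)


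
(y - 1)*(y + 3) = y^2 + 2*y - 3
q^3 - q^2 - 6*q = q*(q - 3)*(q + 2)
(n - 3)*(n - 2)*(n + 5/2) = n^3 - 5*n^2/2 - 13*n/2 + 15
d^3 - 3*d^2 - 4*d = d*(d - 4)*(d + 1)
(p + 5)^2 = p^2 + 10*p + 25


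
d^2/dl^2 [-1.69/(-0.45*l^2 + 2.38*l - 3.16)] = (-0.68445*l^2 + 3.61998*l + 1.69*(0.9*l - 2.38)*(1.8*l - 4.76) - 4.80636)/(0.45*l^2 - 2.38*l + 3.16)^3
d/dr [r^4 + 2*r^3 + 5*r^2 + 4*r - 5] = 4*r^3 + 6*r^2 + 10*r + 4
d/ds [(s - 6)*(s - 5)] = 2*s - 11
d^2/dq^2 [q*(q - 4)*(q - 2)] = 6*q - 12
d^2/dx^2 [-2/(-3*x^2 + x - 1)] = 4*(-9*x^2 + 3*x + (6*x - 1)^2 - 3)/(3*x^2 - x + 1)^3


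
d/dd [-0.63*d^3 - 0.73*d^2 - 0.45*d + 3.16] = -1.89*d^2 - 1.46*d - 0.45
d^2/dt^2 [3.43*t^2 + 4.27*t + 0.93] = 6.86000000000000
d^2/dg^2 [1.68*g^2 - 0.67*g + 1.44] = 3.36000000000000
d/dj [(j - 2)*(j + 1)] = 2*j - 1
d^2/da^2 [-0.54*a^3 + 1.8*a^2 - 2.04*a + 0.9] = 3.6 - 3.24*a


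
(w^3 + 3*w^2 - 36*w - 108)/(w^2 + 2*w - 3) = (w^2 - 36)/(w - 1)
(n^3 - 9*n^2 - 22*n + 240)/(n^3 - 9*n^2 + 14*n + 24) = (n^2 - 3*n - 40)/(n^2 - 3*n - 4)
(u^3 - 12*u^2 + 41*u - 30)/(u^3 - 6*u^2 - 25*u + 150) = (u - 1)/(u + 5)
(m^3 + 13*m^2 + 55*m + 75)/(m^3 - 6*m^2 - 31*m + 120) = (m^2 + 8*m + 15)/(m^2 - 11*m + 24)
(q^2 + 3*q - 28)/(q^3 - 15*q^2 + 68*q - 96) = (q + 7)/(q^2 - 11*q + 24)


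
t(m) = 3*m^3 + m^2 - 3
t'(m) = 9*m^2 + 2*m = m*(9*m + 2)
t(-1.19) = -6.64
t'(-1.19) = 10.36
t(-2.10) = -26.37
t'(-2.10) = 35.49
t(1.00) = 1.00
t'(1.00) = 11.00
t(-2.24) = -31.70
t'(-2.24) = 40.68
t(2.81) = 71.46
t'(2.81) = 76.68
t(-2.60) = -48.97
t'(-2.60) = 55.64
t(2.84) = 73.78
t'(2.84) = 78.27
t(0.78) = -0.97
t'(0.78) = 7.04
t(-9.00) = -2109.00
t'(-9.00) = 711.00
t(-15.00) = -9903.00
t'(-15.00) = 1995.00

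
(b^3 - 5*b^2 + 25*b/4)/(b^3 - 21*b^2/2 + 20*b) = (b - 5/2)/(b - 8)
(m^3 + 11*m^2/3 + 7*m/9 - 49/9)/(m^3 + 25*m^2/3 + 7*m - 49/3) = (m + 7/3)/(m + 7)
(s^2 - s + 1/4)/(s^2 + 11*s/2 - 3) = (s - 1/2)/(s + 6)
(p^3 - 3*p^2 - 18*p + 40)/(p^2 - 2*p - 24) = (p^2 - 7*p + 10)/(p - 6)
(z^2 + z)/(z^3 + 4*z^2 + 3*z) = 1/(z + 3)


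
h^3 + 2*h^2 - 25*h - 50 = (h - 5)*(h + 2)*(h + 5)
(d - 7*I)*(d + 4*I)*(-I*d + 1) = -I*d^3 - 2*d^2 - 31*I*d + 28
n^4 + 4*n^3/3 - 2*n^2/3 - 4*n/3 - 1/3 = (n - 1)*(n + 1/3)*(n + 1)^2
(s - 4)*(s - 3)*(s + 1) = s^3 - 6*s^2 + 5*s + 12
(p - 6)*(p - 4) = p^2 - 10*p + 24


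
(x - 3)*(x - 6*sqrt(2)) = x^2 - 6*sqrt(2)*x - 3*x + 18*sqrt(2)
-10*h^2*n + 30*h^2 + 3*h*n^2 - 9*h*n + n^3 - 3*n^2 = (-2*h + n)*(5*h + n)*(n - 3)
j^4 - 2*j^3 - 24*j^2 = j^2*(j - 6)*(j + 4)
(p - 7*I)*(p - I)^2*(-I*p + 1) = -I*p^4 - 8*p^3 + 6*I*p^2 - 8*p + 7*I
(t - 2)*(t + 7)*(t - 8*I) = t^3 + 5*t^2 - 8*I*t^2 - 14*t - 40*I*t + 112*I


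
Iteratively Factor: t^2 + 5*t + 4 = (t + 1)*(t + 4)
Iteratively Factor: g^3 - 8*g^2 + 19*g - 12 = (g - 3)*(g^2 - 5*g + 4) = (g - 4)*(g - 3)*(g - 1)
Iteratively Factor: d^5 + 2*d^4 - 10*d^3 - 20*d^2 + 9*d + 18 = (d + 2)*(d^4 - 10*d^2 + 9) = (d - 1)*(d + 2)*(d^3 + d^2 - 9*d - 9) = (d - 1)*(d + 1)*(d + 2)*(d^2 - 9) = (d - 1)*(d + 1)*(d + 2)*(d + 3)*(d - 3)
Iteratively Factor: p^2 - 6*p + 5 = (p - 1)*(p - 5)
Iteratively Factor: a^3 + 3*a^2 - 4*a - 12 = (a + 2)*(a^2 + a - 6) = (a - 2)*(a + 2)*(a + 3)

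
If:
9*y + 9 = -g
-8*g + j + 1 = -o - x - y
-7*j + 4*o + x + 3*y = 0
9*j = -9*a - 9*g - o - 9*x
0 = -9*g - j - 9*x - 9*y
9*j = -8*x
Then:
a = 2116/10023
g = -594/3341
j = -3816/3341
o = -5295/3341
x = 4293/3341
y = -3275/3341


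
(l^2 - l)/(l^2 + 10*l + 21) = l*(l - 1)/(l^2 + 10*l + 21)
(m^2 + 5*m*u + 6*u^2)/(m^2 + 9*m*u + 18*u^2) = (m + 2*u)/(m + 6*u)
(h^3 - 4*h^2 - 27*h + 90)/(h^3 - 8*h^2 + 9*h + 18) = (h + 5)/(h + 1)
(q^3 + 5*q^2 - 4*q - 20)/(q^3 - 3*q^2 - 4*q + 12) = (q + 5)/(q - 3)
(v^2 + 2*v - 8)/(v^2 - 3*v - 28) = (v - 2)/(v - 7)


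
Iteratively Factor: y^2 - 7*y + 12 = (y - 3)*(y - 4)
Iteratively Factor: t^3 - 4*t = (t - 2)*(t^2 + 2*t) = (t - 2)*(t + 2)*(t)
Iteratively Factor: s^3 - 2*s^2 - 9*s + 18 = (s - 3)*(s^2 + s - 6) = (s - 3)*(s + 3)*(s - 2)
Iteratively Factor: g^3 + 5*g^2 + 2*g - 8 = (g + 2)*(g^2 + 3*g - 4) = (g - 1)*(g + 2)*(g + 4)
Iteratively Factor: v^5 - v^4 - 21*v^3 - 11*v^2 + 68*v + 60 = (v + 2)*(v^4 - 3*v^3 - 15*v^2 + 19*v + 30) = (v + 2)*(v + 3)*(v^3 - 6*v^2 + 3*v + 10) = (v + 1)*(v + 2)*(v + 3)*(v^2 - 7*v + 10) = (v - 2)*(v + 1)*(v + 2)*(v + 3)*(v - 5)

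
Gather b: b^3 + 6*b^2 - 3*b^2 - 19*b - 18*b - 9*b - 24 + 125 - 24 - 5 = b^3 + 3*b^2 - 46*b + 72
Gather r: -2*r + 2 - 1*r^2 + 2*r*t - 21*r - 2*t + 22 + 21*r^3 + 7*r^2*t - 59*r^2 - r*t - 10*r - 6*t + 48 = 21*r^3 + r^2*(7*t - 60) + r*(t - 33) - 8*t + 72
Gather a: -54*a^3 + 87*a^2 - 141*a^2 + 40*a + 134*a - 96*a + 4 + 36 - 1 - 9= -54*a^3 - 54*a^2 + 78*a + 30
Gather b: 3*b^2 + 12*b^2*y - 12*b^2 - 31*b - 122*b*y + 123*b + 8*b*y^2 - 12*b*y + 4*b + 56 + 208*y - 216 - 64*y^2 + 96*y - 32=b^2*(12*y - 9) + b*(8*y^2 - 134*y + 96) - 64*y^2 + 304*y - 192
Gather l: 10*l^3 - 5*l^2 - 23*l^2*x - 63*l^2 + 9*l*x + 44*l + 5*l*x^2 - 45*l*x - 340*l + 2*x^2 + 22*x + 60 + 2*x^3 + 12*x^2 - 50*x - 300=10*l^3 + l^2*(-23*x - 68) + l*(5*x^2 - 36*x - 296) + 2*x^3 + 14*x^2 - 28*x - 240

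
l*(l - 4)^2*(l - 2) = l^4 - 10*l^3 + 32*l^2 - 32*l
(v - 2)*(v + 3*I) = v^2 - 2*v + 3*I*v - 6*I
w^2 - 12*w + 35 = (w - 7)*(w - 5)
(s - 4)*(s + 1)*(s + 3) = s^3 - 13*s - 12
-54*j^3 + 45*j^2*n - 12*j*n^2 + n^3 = (-6*j + n)*(-3*j + n)^2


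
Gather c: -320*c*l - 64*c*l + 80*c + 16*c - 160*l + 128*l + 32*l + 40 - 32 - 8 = c*(96 - 384*l)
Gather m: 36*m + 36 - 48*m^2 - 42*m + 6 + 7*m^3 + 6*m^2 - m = 7*m^3 - 42*m^2 - 7*m + 42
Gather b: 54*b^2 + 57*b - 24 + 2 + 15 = 54*b^2 + 57*b - 7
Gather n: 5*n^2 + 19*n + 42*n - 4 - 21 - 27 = 5*n^2 + 61*n - 52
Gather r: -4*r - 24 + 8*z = -4*r + 8*z - 24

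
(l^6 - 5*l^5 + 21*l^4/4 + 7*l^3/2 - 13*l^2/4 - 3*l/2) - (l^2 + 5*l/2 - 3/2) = l^6 - 5*l^5 + 21*l^4/4 + 7*l^3/2 - 17*l^2/4 - 4*l + 3/2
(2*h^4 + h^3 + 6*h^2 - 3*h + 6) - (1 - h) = 2*h^4 + h^3 + 6*h^2 - 2*h + 5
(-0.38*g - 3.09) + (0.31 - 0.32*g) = -0.7*g - 2.78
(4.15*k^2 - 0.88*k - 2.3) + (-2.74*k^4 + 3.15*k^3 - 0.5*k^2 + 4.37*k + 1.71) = -2.74*k^4 + 3.15*k^3 + 3.65*k^2 + 3.49*k - 0.59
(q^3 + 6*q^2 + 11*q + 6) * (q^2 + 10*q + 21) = q^5 + 16*q^4 + 92*q^3 + 242*q^2 + 291*q + 126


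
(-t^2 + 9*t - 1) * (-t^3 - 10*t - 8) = t^5 - 9*t^4 + 11*t^3 - 82*t^2 - 62*t + 8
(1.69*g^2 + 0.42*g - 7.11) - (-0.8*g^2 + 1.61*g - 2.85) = 2.49*g^2 - 1.19*g - 4.26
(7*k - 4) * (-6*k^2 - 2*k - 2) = -42*k^3 + 10*k^2 - 6*k + 8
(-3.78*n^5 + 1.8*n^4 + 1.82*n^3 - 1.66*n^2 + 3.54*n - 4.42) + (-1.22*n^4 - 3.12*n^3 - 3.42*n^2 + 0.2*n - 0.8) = -3.78*n^5 + 0.58*n^4 - 1.3*n^3 - 5.08*n^2 + 3.74*n - 5.22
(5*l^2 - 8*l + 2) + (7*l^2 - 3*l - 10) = 12*l^2 - 11*l - 8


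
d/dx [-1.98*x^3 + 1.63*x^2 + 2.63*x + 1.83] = -5.94*x^2 + 3.26*x + 2.63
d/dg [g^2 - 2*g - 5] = 2*g - 2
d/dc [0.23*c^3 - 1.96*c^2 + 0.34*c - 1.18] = 0.69*c^2 - 3.92*c + 0.34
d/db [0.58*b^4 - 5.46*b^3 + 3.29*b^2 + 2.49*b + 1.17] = 2.32*b^3 - 16.38*b^2 + 6.58*b + 2.49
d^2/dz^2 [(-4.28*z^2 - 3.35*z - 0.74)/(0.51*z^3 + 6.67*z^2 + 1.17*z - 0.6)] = (-2.226456*z^6 - 5.22800999999998*z^5 - 55.3606019999995*z^4 - 285.888004*z^3 - 315.252624*z^2 - 116.448156*z - 15.733932)/(0.132651*z^9 + 5.204601*z^8 + 68.980968*z^7 + 320.152717*z^6 + 146.004336*z^5 - 54.836451*z^4 - 25.941627*z^3 + 4.73958*z^2 + 1.2636*z - 0.216)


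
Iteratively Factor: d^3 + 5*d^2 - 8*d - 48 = (d + 4)*(d^2 + d - 12) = (d + 4)^2*(d - 3)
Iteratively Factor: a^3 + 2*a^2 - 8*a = (a)*(a^2 + 2*a - 8) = a*(a - 2)*(a + 4)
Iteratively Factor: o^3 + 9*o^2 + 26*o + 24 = (o + 2)*(o^2 + 7*o + 12) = (o + 2)*(o + 4)*(o + 3)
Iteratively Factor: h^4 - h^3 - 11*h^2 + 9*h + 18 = (h + 3)*(h^3 - 4*h^2 + h + 6) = (h - 2)*(h + 3)*(h^2 - 2*h - 3) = (h - 2)*(h + 1)*(h + 3)*(h - 3)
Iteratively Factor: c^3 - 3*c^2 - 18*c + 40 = (c - 2)*(c^2 - c - 20) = (c - 5)*(c - 2)*(c + 4)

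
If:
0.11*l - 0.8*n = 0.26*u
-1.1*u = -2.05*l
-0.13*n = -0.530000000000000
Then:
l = -8.71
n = 4.08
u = -16.23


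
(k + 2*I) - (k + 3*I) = -I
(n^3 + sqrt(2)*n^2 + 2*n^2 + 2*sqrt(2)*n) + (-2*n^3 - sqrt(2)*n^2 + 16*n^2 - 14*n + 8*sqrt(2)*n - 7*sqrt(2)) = -n^3 + 18*n^2 - 14*n + 10*sqrt(2)*n - 7*sqrt(2)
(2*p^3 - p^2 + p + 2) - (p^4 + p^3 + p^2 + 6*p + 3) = -p^4 + p^3 - 2*p^2 - 5*p - 1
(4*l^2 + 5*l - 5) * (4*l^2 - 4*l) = 16*l^4 + 4*l^3 - 40*l^2 + 20*l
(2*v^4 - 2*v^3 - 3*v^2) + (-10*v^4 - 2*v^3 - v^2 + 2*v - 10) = -8*v^4 - 4*v^3 - 4*v^2 + 2*v - 10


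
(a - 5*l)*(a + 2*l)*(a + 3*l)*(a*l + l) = a^4*l + a^3*l - 19*a^2*l^3 - 30*a*l^4 - 19*a*l^3 - 30*l^4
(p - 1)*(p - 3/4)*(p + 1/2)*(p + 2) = p^4 + 3*p^3/4 - 21*p^2/8 + p/8 + 3/4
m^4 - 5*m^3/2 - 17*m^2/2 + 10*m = m*(m - 4)*(m - 1)*(m + 5/2)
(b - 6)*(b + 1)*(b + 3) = b^3 - 2*b^2 - 21*b - 18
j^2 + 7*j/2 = j*(j + 7/2)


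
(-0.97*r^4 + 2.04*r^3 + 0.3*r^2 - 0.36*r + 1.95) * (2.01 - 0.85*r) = 0.8245*r^5 - 3.6837*r^4 + 3.8454*r^3 + 0.909*r^2 - 2.3811*r + 3.9195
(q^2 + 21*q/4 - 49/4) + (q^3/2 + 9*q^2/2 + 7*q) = q^3/2 + 11*q^2/2 + 49*q/4 - 49/4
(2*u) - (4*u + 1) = -2*u - 1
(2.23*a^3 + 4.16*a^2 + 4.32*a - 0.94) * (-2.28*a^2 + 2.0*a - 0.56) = -5.0844*a^5 - 5.0248*a^4 - 2.7784*a^3 + 8.4536*a^2 - 4.2992*a + 0.5264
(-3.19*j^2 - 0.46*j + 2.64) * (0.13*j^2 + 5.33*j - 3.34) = -0.4147*j^4 - 17.0625*j^3 + 8.546*j^2 + 15.6076*j - 8.8176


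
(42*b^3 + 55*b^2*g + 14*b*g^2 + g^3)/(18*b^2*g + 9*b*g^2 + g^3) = (7*b^2 + 8*b*g + g^2)/(g*(3*b + g))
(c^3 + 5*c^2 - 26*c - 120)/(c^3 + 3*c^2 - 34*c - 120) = (c^2 + c - 30)/(c^2 - c - 30)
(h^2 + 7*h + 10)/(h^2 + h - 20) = (h + 2)/(h - 4)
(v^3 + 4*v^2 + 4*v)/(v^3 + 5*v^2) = (v^2 + 4*v + 4)/(v*(v + 5))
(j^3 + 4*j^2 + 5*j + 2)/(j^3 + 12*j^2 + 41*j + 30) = (j^2 + 3*j + 2)/(j^2 + 11*j + 30)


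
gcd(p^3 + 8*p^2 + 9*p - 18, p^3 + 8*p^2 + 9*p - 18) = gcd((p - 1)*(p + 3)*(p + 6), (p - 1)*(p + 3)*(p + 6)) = p^3 + 8*p^2 + 9*p - 18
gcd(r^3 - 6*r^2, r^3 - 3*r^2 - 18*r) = r^2 - 6*r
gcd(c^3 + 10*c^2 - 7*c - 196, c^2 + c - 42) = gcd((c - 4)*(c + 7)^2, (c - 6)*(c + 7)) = c + 7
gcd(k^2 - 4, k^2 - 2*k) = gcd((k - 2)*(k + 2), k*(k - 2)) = k - 2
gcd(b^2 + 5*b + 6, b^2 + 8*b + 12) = b + 2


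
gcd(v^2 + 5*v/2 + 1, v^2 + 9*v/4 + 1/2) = v + 2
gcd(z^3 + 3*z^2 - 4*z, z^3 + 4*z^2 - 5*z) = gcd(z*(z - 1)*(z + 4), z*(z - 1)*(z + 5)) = z^2 - z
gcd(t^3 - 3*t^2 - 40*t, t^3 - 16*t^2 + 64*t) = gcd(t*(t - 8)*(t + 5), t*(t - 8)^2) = t^2 - 8*t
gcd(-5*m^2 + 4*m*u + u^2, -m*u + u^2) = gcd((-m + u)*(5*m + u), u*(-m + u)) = -m + u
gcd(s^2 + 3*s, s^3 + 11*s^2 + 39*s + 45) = s + 3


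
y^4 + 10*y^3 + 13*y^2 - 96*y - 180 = (y - 3)*(y + 2)*(y + 5)*(y + 6)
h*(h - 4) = h^2 - 4*h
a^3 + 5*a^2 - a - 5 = (a - 1)*(a + 1)*(a + 5)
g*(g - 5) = g^2 - 5*g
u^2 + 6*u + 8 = (u + 2)*(u + 4)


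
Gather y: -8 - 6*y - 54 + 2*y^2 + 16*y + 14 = 2*y^2 + 10*y - 48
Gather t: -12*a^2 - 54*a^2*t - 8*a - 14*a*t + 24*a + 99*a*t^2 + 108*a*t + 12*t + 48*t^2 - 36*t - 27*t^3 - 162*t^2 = -12*a^2 + 16*a - 27*t^3 + t^2*(99*a - 114) + t*(-54*a^2 + 94*a - 24)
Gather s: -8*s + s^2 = s^2 - 8*s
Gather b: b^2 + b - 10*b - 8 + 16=b^2 - 9*b + 8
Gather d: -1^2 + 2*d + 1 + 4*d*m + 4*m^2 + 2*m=d*(4*m + 2) + 4*m^2 + 2*m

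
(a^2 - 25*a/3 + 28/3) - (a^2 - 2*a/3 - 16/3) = 44/3 - 23*a/3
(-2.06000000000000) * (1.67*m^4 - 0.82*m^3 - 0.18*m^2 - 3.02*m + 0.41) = -3.4402*m^4 + 1.6892*m^3 + 0.3708*m^2 + 6.2212*m - 0.8446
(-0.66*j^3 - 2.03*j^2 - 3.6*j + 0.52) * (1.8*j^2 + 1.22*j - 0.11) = -1.188*j^5 - 4.4592*j^4 - 8.884*j^3 - 3.2327*j^2 + 1.0304*j - 0.0572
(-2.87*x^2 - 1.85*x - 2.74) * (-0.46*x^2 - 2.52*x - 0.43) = 1.3202*x^4 + 8.0834*x^3 + 7.1565*x^2 + 7.7003*x + 1.1782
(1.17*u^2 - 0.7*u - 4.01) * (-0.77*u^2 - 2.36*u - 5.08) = -0.9009*u^4 - 2.2222*u^3 - 1.2039*u^2 + 13.0196*u + 20.3708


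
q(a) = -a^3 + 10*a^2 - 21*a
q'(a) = -3*a^2 + 20*a - 21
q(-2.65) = 144.48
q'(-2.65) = -95.07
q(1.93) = -10.47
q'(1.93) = 6.43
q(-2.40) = 121.82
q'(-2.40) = -86.28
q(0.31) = -5.58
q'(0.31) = -15.09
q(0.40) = -6.86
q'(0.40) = -13.48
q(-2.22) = 106.85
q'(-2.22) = -80.19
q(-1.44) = 53.96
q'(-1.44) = -56.02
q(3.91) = 10.99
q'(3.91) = 11.34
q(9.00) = -108.00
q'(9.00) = -84.00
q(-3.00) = 180.00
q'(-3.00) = -108.00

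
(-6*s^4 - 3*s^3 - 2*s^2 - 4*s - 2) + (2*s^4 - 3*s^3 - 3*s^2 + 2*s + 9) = -4*s^4 - 6*s^3 - 5*s^2 - 2*s + 7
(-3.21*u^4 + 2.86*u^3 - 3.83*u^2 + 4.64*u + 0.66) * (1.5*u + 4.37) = -4.815*u^5 - 9.7377*u^4 + 6.7532*u^3 - 9.7771*u^2 + 21.2668*u + 2.8842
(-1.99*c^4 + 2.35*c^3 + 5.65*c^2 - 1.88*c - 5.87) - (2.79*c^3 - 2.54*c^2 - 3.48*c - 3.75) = -1.99*c^4 - 0.44*c^3 + 8.19*c^2 + 1.6*c - 2.12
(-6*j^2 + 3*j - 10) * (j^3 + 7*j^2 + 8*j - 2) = -6*j^5 - 39*j^4 - 37*j^3 - 34*j^2 - 86*j + 20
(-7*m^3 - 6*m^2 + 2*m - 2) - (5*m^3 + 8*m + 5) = -12*m^3 - 6*m^2 - 6*m - 7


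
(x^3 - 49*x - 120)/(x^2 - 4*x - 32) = (x^2 + 8*x + 15)/(x + 4)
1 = 1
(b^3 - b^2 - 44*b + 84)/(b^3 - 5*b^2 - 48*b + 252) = (b - 2)/(b - 6)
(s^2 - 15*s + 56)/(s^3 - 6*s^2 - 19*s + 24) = (s - 7)/(s^2 + 2*s - 3)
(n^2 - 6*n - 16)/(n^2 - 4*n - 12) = (n - 8)/(n - 6)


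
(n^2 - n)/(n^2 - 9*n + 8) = n/(n - 8)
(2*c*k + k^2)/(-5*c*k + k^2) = (-2*c - k)/(5*c - k)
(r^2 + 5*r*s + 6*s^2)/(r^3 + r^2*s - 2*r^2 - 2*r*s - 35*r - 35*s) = (r^2 + 5*r*s + 6*s^2)/(r^3 + r^2*s - 2*r^2 - 2*r*s - 35*r - 35*s)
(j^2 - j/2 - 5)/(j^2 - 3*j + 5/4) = 2*(j + 2)/(2*j - 1)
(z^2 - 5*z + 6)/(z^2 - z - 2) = (z - 3)/(z + 1)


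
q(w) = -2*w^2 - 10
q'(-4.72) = 18.88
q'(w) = -4*w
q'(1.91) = -7.64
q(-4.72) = -54.56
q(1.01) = -12.04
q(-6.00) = -82.00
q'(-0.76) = 3.04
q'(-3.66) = 14.64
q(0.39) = -10.30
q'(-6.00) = 24.00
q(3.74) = -37.98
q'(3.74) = -14.96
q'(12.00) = -48.00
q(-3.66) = -36.79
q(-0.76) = -11.16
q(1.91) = -17.30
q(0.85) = -11.44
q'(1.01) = -4.04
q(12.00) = -298.00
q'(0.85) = -3.40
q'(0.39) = -1.56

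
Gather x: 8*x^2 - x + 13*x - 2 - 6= 8*x^2 + 12*x - 8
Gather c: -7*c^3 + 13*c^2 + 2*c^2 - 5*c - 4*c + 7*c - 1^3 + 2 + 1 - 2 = -7*c^3 + 15*c^2 - 2*c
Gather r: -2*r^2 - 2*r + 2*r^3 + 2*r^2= 2*r^3 - 2*r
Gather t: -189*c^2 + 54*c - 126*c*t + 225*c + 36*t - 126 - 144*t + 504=-189*c^2 + 279*c + t*(-126*c - 108) + 378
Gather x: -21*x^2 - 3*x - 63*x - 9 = -21*x^2 - 66*x - 9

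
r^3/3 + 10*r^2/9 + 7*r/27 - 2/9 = (r/3 + 1)*(r - 1/3)*(r + 2/3)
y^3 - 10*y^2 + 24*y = y*(y - 6)*(y - 4)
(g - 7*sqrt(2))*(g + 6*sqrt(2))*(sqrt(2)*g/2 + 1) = sqrt(2)*g^3/2 - 43*sqrt(2)*g - 84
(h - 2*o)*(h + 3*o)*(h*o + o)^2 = h^4*o^2 + h^3*o^3 + 2*h^3*o^2 - 6*h^2*o^4 + 2*h^2*o^3 + h^2*o^2 - 12*h*o^4 + h*o^3 - 6*o^4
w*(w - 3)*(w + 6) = w^3 + 3*w^2 - 18*w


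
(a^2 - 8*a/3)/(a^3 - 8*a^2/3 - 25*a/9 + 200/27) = 9*a/(9*a^2 - 25)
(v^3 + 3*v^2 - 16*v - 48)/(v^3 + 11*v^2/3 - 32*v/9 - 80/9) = 9*(v^2 - v - 12)/(9*v^2 - 3*v - 20)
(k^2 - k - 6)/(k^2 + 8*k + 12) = (k - 3)/(k + 6)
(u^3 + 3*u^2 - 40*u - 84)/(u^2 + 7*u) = u - 4 - 12/u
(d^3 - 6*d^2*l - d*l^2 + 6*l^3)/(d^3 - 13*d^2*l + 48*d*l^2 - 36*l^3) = (d + l)/(d - 6*l)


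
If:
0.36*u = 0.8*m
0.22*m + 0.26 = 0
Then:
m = -1.18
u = -2.63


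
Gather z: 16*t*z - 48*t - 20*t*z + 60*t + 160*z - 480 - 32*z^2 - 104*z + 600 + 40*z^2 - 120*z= 12*t + 8*z^2 + z*(-4*t - 64) + 120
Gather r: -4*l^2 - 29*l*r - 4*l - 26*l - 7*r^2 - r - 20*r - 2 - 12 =-4*l^2 - 30*l - 7*r^2 + r*(-29*l - 21) - 14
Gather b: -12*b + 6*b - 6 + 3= -6*b - 3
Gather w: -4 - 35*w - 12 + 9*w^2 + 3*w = 9*w^2 - 32*w - 16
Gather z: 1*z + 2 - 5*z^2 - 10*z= -5*z^2 - 9*z + 2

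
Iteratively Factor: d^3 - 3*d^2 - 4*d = (d)*(d^2 - 3*d - 4) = d*(d - 4)*(d + 1)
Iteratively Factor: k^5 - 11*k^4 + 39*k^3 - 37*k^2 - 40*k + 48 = (k - 4)*(k^4 - 7*k^3 + 11*k^2 + 7*k - 12) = (k - 4)*(k - 1)*(k^3 - 6*k^2 + 5*k + 12) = (k - 4)^2*(k - 1)*(k^2 - 2*k - 3) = (k - 4)^2*(k - 3)*(k - 1)*(k + 1)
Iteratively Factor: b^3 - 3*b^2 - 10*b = (b - 5)*(b^2 + 2*b) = b*(b - 5)*(b + 2)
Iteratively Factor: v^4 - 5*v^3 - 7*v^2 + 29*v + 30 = (v - 3)*(v^3 - 2*v^2 - 13*v - 10) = (v - 3)*(v + 1)*(v^2 - 3*v - 10) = (v - 5)*(v - 3)*(v + 1)*(v + 2)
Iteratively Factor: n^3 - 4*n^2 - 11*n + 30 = (n - 2)*(n^2 - 2*n - 15) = (n - 2)*(n + 3)*(n - 5)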